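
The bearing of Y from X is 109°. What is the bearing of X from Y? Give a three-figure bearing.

289°

Back-bearing = 109° + 180° = 289°.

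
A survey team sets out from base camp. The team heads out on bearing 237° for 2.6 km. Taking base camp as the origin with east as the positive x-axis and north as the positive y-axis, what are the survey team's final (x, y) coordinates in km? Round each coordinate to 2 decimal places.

Leg 1 (237°, 2.6 km): east 2.6 sin 237° = -2.18, north 2.6 cos 237° = -1.42
Summing: -2.18 km east, -1.42 km north → (-2.18, -1.42).

(-2.18, -1.42)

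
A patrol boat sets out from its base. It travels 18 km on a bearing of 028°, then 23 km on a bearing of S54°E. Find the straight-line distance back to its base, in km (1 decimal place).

Leg 1 (028°, 18 km): east 18 sin 28° = 8.45, north 18 cos 28° = 15.89
Leg 2 (S54°E, 23 km): east 23 sin 126° = 18.61, north 23 cos 126° = -13.52
Net: 27.06 east, 2.37 north. Distance = √((27.06)² + (2.37)²) = 27.162 km.

27.2 km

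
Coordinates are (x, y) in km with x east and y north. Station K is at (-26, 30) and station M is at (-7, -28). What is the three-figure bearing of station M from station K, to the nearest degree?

162°

Δeast = -7 − -26 = 19.00; Δnorth = -28 − 30 = -58.00.
Bearing = atan2(Δeast, Δnorth) mod 360° = 161.86° ≈ 162°.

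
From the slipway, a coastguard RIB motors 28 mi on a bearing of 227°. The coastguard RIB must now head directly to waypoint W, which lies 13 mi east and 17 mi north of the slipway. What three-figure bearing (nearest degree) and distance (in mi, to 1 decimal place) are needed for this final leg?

043°, 49.2 mi

Leg 1 (227°, 28 mi): east 28 sin 227° = -20.48, north 28 cos 227° = -19.10
Current position: (-20.48, -19.10). Target: (13, 17). Remaining: Δeast = 33.48, Δnorth = 36.10.
Bearing = atan2(33.48, 36.10) mod 360° = 42.84°; distance = √((33.48)² + (36.10)²) = 49.231 mi.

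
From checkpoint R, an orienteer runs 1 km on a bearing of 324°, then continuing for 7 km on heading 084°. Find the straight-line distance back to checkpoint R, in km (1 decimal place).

6.6 km

Leg 1 (324°, 1 km): east 1 sin 324° = -0.59, north 1 cos 324° = 0.81
Leg 2 (084°, 7 km): east 7 sin 84° = 6.96, north 7 cos 84° = 0.73
Net: 6.37 east, 1.54 north. Distance = √((6.37)² + (1.54)²) = 6.557 km.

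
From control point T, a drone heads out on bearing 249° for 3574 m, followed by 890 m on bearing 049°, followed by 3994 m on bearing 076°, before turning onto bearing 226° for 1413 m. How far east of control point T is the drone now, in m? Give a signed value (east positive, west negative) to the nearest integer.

Leg 1 (249°, 3574 m): east 3574 sin 249° = -3336.62, north 3574 cos 249° = -1280.81
Leg 2 (049°, 890 m): east 890 sin 49° = 671.69, north 890 cos 49° = 583.89
Leg 3 (076°, 3994 m): east 3994 sin 76° = 3875.36, north 3994 cos 76° = 966.24
Leg 4 (226°, 1413 m): east 1413 sin 226° = -1016.43, north 1413 cos 226° = -981.55
Net east component: 194.01 m.

194 m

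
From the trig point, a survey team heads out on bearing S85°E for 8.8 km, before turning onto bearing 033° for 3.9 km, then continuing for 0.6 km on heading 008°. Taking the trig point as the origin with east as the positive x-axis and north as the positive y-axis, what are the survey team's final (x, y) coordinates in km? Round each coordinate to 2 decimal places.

(10.97, 3.10)

Leg 1 (S85°E, 8.8 km): east 8.8 sin 95° = 8.77, north 8.8 cos 95° = -0.77
Leg 2 (033°, 3.9 km): east 3.9 sin 33° = 2.12, north 3.9 cos 33° = 3.27
Leg 3 (008°, 0.6 km): east 0.6 sin 8° = 0.08, north 0.6 cos 8° = 0.59
Summing: 10.97 km east, 3.10 km north → (10.97, 3.10).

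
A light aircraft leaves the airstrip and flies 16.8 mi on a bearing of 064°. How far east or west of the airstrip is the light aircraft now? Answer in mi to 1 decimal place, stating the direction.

15.1 mi east

Leg 1 (064°, 16.8 mi): east 16.8 sin 64° = 15.10, north 16.8 cos 64° = 7.36
Net east component: 15.10 mi.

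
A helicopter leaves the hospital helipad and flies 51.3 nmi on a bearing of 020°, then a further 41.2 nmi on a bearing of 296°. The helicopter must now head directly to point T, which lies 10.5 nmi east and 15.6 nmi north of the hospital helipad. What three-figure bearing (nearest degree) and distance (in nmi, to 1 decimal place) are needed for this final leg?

149°, 58.9 nmi

Leg 1 (020°, 51.3 nmi): east 51.3 sin 20° = 17.55, north 51.3 cos 20° = 48.21
Leg 2 (296°, 41.2 nmi): east 41.2 sin 296° = -37.03, north 41.2 cos 296° = 18.06
Current position: (-19.48, 66.27). Target: (10.5, 15.6). Remaining: Δeast = 29.98, Δnorth = -50.67.
Bearing = atan2(29.98, -50.67) mod 360° = 149.38°; distance = √((29.98)² + (-50.67)²) = 58.875 nmi.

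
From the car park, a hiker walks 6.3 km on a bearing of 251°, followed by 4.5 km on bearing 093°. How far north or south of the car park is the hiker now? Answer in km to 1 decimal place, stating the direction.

Leg 1 (251°, 6.3 km): east 6.3 sin 251° = -5.96, north 6.3 cos 251° = -2.05
Leg 2 (093°, 4.5 km): east 4.5 sin 93° = 4.49, north 4.5 cos 93° = -0.24
Net north component: -2.29 km.

2.3 km south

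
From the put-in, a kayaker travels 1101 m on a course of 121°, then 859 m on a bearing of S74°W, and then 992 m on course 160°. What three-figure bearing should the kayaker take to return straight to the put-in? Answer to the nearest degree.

345°

Leg 1 (121°, 1101 m): east 1101 sin 121° = 943.74, north 1101 cos 121° = -567.06
Leg 2 (S74°W, 859 m): east 859 sin 254° = -825.72, north 859 cos 254° = -236.77
Leg 3 (160°, 992 m): east 992 sin 160° = 339.28, north 992 cos 160° = -932.18
Net displacement: 457.30 east, -1736.00 north. Direction back to start is (-457.30, 1736.00): bearing = atan2(-457.30, 1736.00) mod 360° = 345.24° ≈ 345°.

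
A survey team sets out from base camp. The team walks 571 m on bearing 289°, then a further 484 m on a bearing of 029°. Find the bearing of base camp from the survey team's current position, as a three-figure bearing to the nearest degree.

Leg 1 (289°, 571 m): east 571 sin 289° = -539.89, north 571 cos 289° = 185.90
Leg 2 (029°, 484 m): east 484 sin 29° = 234.65, north 484 cos 29° = 423.32
Net displacement: -305.24 east, 609.22 north. Direction back to start is (305.24, -609.22): bearing = atan2(305.24, -609.22) mod 360° = 153.39° ≈ 153°.

153°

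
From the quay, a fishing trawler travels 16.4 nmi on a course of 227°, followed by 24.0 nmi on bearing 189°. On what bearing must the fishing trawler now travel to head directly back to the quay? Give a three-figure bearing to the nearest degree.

Leg 1 (227°, 16.4 nmi): east 16.4 sin 227° = -11.99, north 16.4 cos 227° = -11.18
Leg 2 (189°, 24.0 nmi): east 24.0 sin 189° = -3.75, north 24.0 cos 189° = -23.70
Net displacement: -15.75 east, -34.89 north. Direction back to start is (15.75, 34.89): bearing = atan2(15.75, 34.89) mod 360° = 24.29° ≈ 024°.

024°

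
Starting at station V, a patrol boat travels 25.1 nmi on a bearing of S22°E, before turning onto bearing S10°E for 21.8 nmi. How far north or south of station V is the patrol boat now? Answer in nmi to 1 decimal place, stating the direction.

Leg 1 (S22°E, 25.1 nmi): east 25.1 sin 158° = 9.40, north 25.1 cos 158° = -23.27
Leg 2 (S10°E, 21.8 nmi): east 21.8 sin 170° = 3.79, north 21.8 cos 170° = -21.47
Net north component: -44.74 nmi.

44.7 nmi south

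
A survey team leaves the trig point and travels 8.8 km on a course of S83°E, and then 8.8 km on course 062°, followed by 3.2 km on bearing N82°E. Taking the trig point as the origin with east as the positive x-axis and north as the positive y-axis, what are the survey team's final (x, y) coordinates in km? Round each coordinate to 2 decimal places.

Leg 1 (S83°E, 8.8 km): east 8.8 sin 97° = 8.73, north 8.8 cos 97° = -1.07
Leg 2 (062°, 8.8 km): east 8.8 sin 62° = 7.77, north 8.8 cos 62° = 4.13
Leg 3 (N82°E, 3.2 km): east 3.2 sin 82° = 3.17, north 3.2 cos 82° = 0.45
Summing: 19.67 km east, 3.50 km north → (19.67, 3.50).

(19.67, 3.50)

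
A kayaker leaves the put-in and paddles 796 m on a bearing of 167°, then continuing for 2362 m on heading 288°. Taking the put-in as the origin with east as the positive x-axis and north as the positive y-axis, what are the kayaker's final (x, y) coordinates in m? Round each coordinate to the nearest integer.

(-2067, -46)

Leg 1 (167°, 796 m): east 796 sin 167° = 179.06, north 796 cos 167° = -775.60
Leg 2 (288°, 2362 m): east 2362 sin 288° = -2246.40, north 2362 cos 288° = 729.90
Summing: -2067.33 m east, -45.70 m north → (-2067, -46).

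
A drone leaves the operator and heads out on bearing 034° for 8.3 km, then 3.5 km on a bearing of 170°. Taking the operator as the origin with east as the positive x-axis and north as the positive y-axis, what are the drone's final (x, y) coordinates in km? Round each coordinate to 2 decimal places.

Leg 1 (034°, 8.3 km): east 8.3 sin 34° = 4.64, north 8.3 cos 34° = 6.88
Leg 2 (170°, 3.5 km): east 3.5 sin 170° = 0.61, north 3.5 cos 170° = -3.45
Summing: 5.25 km east, 3.43 km north → (5.25, 3.43).

(5.25, 3.43)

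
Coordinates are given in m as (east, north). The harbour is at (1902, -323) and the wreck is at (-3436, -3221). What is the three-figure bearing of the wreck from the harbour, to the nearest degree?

242°

Δeast = -3436 − 1902 = -5338.00; Δnorth = -3221 − -323 = -2898.00.
Bearing = atan2(Δeast, Δnorth) mod 360° = 241.50° ≈ 242°.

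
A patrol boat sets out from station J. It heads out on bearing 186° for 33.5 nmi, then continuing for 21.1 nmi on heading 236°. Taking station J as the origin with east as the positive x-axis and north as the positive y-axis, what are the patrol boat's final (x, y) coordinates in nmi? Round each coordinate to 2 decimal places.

Leg 1 (186°, 33.5 nmi): east 33.5 sin 186° = -3.50, north 33.5 cos 186° = -33.32
Leg 2 (236°, 21.1 nmi): east 21.1 sin 236° = -17.49, north 21.1 cos 236° = -11.80
Summing: -20.99 nmi east, -45.12 nmi north → (-20.99, -45.12).

(-20.99, -45.12)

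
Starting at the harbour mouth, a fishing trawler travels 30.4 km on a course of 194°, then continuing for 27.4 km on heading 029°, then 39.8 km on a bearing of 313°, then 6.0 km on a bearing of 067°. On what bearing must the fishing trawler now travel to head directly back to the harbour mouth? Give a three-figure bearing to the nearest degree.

Leg 1 (194°, 30.4 km): east 30.4 sin 194° = -7.35, north 30.4 cos 194° = -29.50
Leg 2 (029°, 27.4 km): east 27.4 sin 29° = 13.28, north 27.4 cos 29° = 23.96
Leg 3 (313°, 39.8 km): east 39.8 sin 313° = -29.11, north 39.8 cos 313° = 27.14
Leg 4 (067°, 6.0 km): east 6.0 sin 67° = 5.52, north 6.0 cos 67° = 2.34
Net displacement: -17.66 east, 23.96 north. Direction back to start is (17.66, -23.96): bearing = atan2(17.66, -23.96) mod 360° = 143.61° ≈ 144°.

144°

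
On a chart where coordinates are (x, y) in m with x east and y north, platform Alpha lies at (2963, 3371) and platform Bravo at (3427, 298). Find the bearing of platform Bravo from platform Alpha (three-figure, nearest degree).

171°

Δeast = 3427 − 2963 = 464.00; Δnorth = 298 − 3371 = -3073.00.
Bearing = atan2(Δeast, Δnorth) mod 360° = 171.41° ≈ 171°.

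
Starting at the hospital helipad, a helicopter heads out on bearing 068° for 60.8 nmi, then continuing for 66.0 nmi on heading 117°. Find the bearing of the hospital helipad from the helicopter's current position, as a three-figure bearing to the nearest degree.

Leg 1 (068°, 60.8 nmi): east 60.8 sin 68° = 56.37, north 60.8 cos 68° = 22.78
Leg 2 (117°, 66.0 nmi): east 66.0 sin 117° = 58.81, north 66.0 cos 117° = -29.96
Net displacement: 115.18 east, -7.19 north. Direction back to start is (-115.18, 7.19): bearing = atan2(-115.18, 7.19) mod 360° = 273.57° ≈ 274°.

274°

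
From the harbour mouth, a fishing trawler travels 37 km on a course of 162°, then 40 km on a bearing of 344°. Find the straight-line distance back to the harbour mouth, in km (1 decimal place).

3.3 km

Leg 1 (162°, 37 km): east 37 sin 162° = 11.43, north 37 cos 162° = -35.19
Leg 2 (344°, 40 km): east 40 sin 344° = -11.03, north 40 cos 344° = 38.45
Net: 0.41 east, 3.26 north. Distance = √((0.41)² + (3.26)²) = 3.287 km.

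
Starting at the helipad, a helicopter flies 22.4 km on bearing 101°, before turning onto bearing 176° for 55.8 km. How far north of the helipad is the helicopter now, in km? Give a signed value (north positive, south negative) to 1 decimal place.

-59.9 km

Leg 1 (101°, 22.4 km): east 22.4 sin 101° = 21.99, north 22.4 cos 101° = -4.27
Leg 2 (176°, 55.8 km): east 55.8 sin 176° = 3.89, north 55.8 cos 176° = -55.66
Net north component: -59.94 km.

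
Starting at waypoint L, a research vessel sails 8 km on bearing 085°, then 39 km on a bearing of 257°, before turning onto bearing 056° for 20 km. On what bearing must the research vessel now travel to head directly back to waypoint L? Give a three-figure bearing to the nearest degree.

Leg 1 (085°, 8 km): east 8 sin 85° = 7.97, north 8 cos 85° = 0.70
Leg 2 (257°, 39 km): east 39 sin 257° = -38.00, north 39 cos 257° = -8.77
Leg 3 (056°, 20 km): east 20 sin 56° = 16.58, north 20 cos 56° = 11.18
Net displacement: -13.45 east, 3.11 north. Direction back to start is (13.45, -3.11): bearing = atan2(13.45, -3.11) mod 360° = 103.01° ≈ 103°.

103°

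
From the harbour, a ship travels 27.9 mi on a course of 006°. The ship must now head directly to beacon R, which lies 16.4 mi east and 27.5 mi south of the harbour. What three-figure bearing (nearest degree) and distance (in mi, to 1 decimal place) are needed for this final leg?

Leg 1 (006°, 27.9 mi): east 27.9 sin 6° = 2.92, north 27.9 cos 6° = 27.75
Current position: (2.92, 27.75). Target: (16.4, -27.5). Remaining: Δeast = 13.48, Δnorth = -55.25.
Bearing = atan2(13.48, -55.25) mod 360° = 166.28°; distance = √((13.48)² + (-55.25)²) = 56.869 mi.

166°, 56.9 mi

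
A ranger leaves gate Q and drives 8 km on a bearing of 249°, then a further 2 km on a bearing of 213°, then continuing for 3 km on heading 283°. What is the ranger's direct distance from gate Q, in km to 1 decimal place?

Leg 1 (249°, 8 km): east 8 sin 249° = -7.47, north 8 cos 249° = -2.87
Leg 2 (213°, 2 km): east 2 sin 213° = -1.09, north 2 cos 213° = -1.68
Leg 3 (283°, 3 km): east 3 sin 283° = -2.92, north 3 cos 283° = 0.67
Net: -11.48 east, -3.87 north. Distance = √((-11.48)² + (-3.87)²) = 12.116 km.

12.1 km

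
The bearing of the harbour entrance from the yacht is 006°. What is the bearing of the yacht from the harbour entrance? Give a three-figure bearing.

186°

Back-bearing = 006° + 180° = 186°.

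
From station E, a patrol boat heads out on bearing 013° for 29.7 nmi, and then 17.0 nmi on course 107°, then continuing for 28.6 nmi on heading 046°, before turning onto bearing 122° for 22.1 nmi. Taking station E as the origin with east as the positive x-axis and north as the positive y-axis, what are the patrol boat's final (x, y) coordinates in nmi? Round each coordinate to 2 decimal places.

Leg 1 (013°, 29.7 nmi): east 29.7 sin 13° = 6.68, north 29.7 cos 13° = 28.94
Leg 2 (107°, 17.0 nmi): east 17.0 sin 107° = 16.26, north 17.0 cos 107° = -4.97
Leg 3 (046°, 28.6 nmi): east 28.6 sin 46° = 20.57, north 28.6 cos 46° = 19.87
Leg 4 (122°, 22.1 nmi): east 22.1 sin 122° = 18.74, north 22.1 cos 122° = -11.71
Summing: 62.25 nmi east, 32.12 nmi north → (62.25, 32.12).

(62.25, 32.12)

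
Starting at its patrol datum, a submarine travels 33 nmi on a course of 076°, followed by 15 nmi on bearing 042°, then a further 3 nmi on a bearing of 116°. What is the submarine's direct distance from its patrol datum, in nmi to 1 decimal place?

Leg 1 (076°, 33 nmi): east 33 sin 76° = 32.02, north 33 cos 76° = 7.98
Leg 2 (042°, 15 nmi): east 15 sin 42° = 10.04, north 15 cos 42° = 11.15
Leg 3 (116°, 3 nmi): east 3 sin 116° = 2.70, north 3 cos 116° = -1.32
Net: 44.75 east, 17.82 north. Distance = √((44.75)² + (17.82)²) = 48.169 nmi.

48.2 nmi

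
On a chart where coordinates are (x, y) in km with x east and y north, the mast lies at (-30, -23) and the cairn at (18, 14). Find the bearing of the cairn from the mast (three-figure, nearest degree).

052°

Δeast = 18 − -30 = 48.00; Δnorth = 14 − -23 = 37.00.
Bearing = atan2(Δeast, Δnorth) mod 360° = 52.37° ≈ 052°.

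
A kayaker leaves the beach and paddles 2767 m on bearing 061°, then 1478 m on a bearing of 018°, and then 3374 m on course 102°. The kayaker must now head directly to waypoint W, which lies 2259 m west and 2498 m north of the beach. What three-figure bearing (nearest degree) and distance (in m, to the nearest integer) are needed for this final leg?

273°, 8448 m

Leg 1 (061°, 2767 m): east 2767 sin 61° = 2420.07, north 2767 cos 61° = 1341.47
Leg 2 (018°, 1478 m): east 1478 sin 18° = 456.73, north 1478 cos 18° = 1405.66
Leg 3 (102°, 3374 m): east 3374 sin 102° = 3300.27, north 3374 cos 102° = -701.49
Current position: (6177.07, 2045.64). Target: (-2259, 2498). Remaining: Δeast = -8436.07, Δnorth = 452.36.
Bearing = atan2(-8436.07, 452.36) mod 360° = 273.07°; distance = √((-8436.07)² + (452.36)²) = 8448.190 m.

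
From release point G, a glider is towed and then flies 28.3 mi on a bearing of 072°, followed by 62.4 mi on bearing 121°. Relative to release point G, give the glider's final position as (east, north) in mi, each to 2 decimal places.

(80.40, -23.39)

Leg 1 (072°, 28.3 mi): east 28.3 sin 72° = 26.91, north 28.3 cos 72° = 8.75
Leg 2 (121°, 62.4 mi): east 62.4 sin 121° = 53.49, north 62.4 cos 121° = -32.14
Summing: 80.40 mi east, -23.39 mi north → (80.40, -23.39).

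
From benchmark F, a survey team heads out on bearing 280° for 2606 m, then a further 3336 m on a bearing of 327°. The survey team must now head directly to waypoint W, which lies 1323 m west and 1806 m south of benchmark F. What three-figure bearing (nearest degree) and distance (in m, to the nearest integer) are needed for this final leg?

149°, 5910 m

Leg 1 (280°, 2606 m): east 2606 sin 280° = -2566.41, north 2606 cos 280° = 452.53
Leg 2 (327°, 3336 m): east 3336 sin 327° = -1816.92, north 3336 cos 327° = 2797.81
Current position: (-4383.32, 3250.33). Target: (-1323, -1806). Remaining: Δeast = 3060.32, Δnorth = -5056.33.
Bearing = atan2(3060.32, -5056.33) mod 360° = 148.82°; distance = √((3060.32)² + (-5056.33)²) = 5910.337 m.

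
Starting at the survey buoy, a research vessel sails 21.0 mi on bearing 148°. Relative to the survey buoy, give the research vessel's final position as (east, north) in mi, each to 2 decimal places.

(11.13, -17.81)

Leg 1 (148°, 21.0 mi): east 21.0 sin 148° = 11.13, north 21.0 cos 148° = -17.81
Summing: 11.13 mi east, -17.81 mi north → (11.13, -17.81).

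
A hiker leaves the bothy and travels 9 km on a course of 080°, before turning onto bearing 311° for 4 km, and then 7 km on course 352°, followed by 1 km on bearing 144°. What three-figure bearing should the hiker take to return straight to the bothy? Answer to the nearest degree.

208°

Leg 1 (080°, 9 km): east 9 sin 80° = 8.86, north 9 cos 80° = 1.56
Leg 2 (311°, 4 km): east 4 sin 311° = -3.02, north 4 cos 311° = 2.62
Leg 3 (352°, 7 km): east 7 sin 352° = -0.97, north 7 cos 352° = 6.93
Leg 4 (144°, 1 km): east 1 sin 144° = 0.59, north 1 cos 144° = -0.81
Net displacement: 5.46 east, 10.31 north. Direction back to start is (-5.46, -10.31): bearing = atan2(-5.46, -10.31) mod 360° = 207.90° ≈ 208°.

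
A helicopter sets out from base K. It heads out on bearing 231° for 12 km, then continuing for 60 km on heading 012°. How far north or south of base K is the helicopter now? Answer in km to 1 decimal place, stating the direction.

51.1 km north

Leg 1 (231°, 12 km): east 12 sin 231° = -9.33, north 12 cos 231° = -7.55
Leg 2 (012°, 60 km): east 60 sin 12° = 12.47, north 60 cos 12° = 58.69
Net north component: 51.14 km.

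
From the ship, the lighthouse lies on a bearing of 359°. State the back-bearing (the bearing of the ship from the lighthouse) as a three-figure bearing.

179°

Back-bearing = 359° − 180° = 179°.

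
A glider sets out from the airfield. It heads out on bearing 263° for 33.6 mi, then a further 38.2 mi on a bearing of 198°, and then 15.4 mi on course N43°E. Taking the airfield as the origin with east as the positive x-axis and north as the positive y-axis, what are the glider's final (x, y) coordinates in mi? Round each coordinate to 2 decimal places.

Leg 1 (263°, 33.6 mi): east 33.6 sin 263° = -33.35, north 33.6 cos 263° = -4.09
Leg 2 (198°, 38.2 mi): east 38.2 sin 198° = -11.80, north 38.2 cos 198° = -36.33
Leg 3 (N43°E, 15.4 mi): east 15.4 sin 43° = 10.50, north 15.4 cos 43° = 11.26
Summing: -34.65 mi east, -29.16 mi north → (-34.65, -29.16).

(-34.65, -29.16)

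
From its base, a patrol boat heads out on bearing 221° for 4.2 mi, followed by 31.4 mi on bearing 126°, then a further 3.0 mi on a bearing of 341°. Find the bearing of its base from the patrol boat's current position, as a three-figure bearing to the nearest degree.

Leg 1 (221°, 4.2 mi): east 4.2 sin 221° = -2.76, north 4.2 cos 221° = -3.17
Leg 2 (126°, 31.4 mi): east 31.4 sin 126° = 25.40, north 31.4 cos 126° = -18.46
Leg 3 (341°, 3.0 mi): east 3.0 sin 341° = -0.98, north 3.0 cos 341° = 2.84
Net displacement: 21.67 east, -18.79 north. Direction back to start is (-21.67, 18.79): bearing = atan2(-21.67, 18.79) mod 360° = 310.93° ≈ 311°.

311°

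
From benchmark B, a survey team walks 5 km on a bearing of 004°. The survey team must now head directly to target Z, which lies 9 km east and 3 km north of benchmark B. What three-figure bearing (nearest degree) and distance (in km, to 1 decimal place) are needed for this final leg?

Leg 1 (004°, 5 km): east 5 sin 4° = 0.35, north 5 cos 4° = 4.99
Current position: (0.35, 4.99). Target: (9, 3). Remaining: Δeast = 8.65, Δnorth = -1.99.
Bearing = atan2(8.65, -1.99) mod 360° = 102.94°; distance = √((8.65)² + (-1.99)²) = 8.877 km.

103°, 8.9 km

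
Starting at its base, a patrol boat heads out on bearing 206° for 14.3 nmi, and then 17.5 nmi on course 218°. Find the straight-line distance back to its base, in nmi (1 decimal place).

Leg 1 (206°, 14.3 nmi): east 14.3 sin 206° = -6.27, north 14.3 cos 206° = -12.85
Leg 2 (218°, 17.5 nmi): east 17.5 sin 218° = -10.77, north 17.5 cos 218° = -13.79
Net: -17.04 east, -26.64 north. Distance = √((-17.04)² + (-26.64)²) = 31.628 nmi.

31.6 nmi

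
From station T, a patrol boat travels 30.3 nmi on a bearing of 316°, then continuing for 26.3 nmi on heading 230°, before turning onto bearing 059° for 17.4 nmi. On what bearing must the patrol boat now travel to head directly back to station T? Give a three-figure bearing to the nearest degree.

Leg 1 (316°, 30.3 nmi): east 30.3 sin 316° = -21.05, north 30.3 cos 316° = 21.80
Leg 2 (230°, 26.3 nmi): east 26.3 sin 230° = -20.15, north 26.3 cos 230° = -16.91
Leg 3 (059°, 17.4 nmi): east 17.4 sin 59° = 14.91, north 17.4 cos 59° = 8.96
Net displacement: -26.28 east, 13.85 north. Direction back to start is (26.28, -13.85): bearing = atan2(26.28, -13.85) mod 360° = 117.79° ≈ 118°.

118°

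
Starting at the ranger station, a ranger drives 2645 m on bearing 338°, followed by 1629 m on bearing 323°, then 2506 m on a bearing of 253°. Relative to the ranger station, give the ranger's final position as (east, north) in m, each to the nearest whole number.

Leg 1 (338°, 2645 m): east 2645 sin 338° = -990.83, north 2645 cos 338° = 2452.40
Leg 2 (323°, 1629 m): east 1629 sin 323° = -980.36, north 1629 cos 323° = 1300.98
Leg 3 (253°, 2506 m): east 2506 sin 253° = -2396.50, north 2506 cos 253° = -732.68
Summing: -4367.69 m east, 3020.70 m north → (-4368, 3021).

(-4368, 3021)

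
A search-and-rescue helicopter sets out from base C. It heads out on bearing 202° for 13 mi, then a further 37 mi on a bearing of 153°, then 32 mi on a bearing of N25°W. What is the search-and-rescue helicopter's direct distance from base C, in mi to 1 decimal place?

Leg 1 (202°, 13 mi): east 13 sin 202° = -4.87, north 13 cos 202° = -12.05
Leg 2 (153°, 37 mi): east 37 sin 153° = 16.80, north 37 cos 153° = -32.97
Leg 3 (N25°W, 32 mi): east 32 sin 335° = -13.52, north 32 cos 335° = 29.00
Net: -1.60 east, -16.02 north. Distance = √((-1.60)² + (-16.02)²) = 16.098 mi.

16.1 mi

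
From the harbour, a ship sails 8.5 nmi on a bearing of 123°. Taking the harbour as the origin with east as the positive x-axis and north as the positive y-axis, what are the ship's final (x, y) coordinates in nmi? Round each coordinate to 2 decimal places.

Leg 1 (123°, 8.5 nmi): east 8.5 sin 123° = 7.13, north 8.5 cos 123° = -4.63
Summing: 7.13 nmi east, -4.63 nmi north → (7.13, -4.63).

(7.13, -4.63)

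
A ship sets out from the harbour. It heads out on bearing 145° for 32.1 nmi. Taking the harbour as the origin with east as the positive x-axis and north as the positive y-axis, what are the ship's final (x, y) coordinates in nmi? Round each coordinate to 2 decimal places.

Leg 1 (145°, 32.1 nmi): east 32.1 sin 145° = 18.41, north 32.1 cos 145° = -26.29
Summing: 18.41 nmi east, -26.29 nmi north → (18.41, -26.29).

(18.41, -26.29)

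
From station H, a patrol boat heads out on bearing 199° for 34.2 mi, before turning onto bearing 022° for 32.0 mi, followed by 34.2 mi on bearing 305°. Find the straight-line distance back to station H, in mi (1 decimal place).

32.0 mi

Leg 1 (199°, 34.2 mi): east 34.2 sin 199° = -11.13, north 34.2 cos 199° = -32.34
Leg 2 (022°, 32.0 mi): east 32.0 sin 22° = 11.99, north 32.0 cos 22° = 29.67
Leg 3 (305°, 34.2 mi): east 34.2 sin 305° = -28.01, north 34.2 cos 305° = 19.62
Net: -27.16 east, 16.95 north. Distance = √((-27.16)² + (16.95)²) = 32.017 mi.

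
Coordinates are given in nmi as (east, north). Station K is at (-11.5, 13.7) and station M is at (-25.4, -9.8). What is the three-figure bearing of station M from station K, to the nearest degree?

Δeast = -25.4 − -11.5 = -13.90; Δnorth = -9.8 − 13.7 = -23.50.
Bearing = atan2(Δeast, Δnorth) mod 360° = 210.60° ≈ 211°.

211°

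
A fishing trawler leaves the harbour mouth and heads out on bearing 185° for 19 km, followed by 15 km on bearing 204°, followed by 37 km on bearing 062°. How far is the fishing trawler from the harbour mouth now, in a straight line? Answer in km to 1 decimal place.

29.2 km

Leg 1 (185°, 19 km): east 19 sin 185° = -1.66, north 19 cos 185° = -18.93
Leg 2 (204°, 15 km): east 15 sin 204° = -6.10, north 15 cos 204° = -13.70
Leg 3 (062°, 37 km): east 37 sin 62° = 32.67, north 37 cos 62° = 17.37
Net: 24.91 east, -15.26 north. Distance = √((24.91)² + (-15.26)²) = 29.215 km.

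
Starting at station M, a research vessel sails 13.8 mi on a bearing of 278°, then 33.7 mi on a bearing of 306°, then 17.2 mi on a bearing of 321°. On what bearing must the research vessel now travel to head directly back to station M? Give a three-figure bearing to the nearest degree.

Leg 1 (278°, 13.8 mi): east 13.8 sin 278° = -13.67, north 13.8 cos 278° = 1.92
Leg 2 (306°, 33.7 mi): east 33.7 sin 306° = -27.26, north 33.7 cos 306° = 19.81
Leg 3 (321°, 17.2 mi): east 17.2 sin 321° = -10.82, north 17.2 cos 321° = 13.37
Net displacement: -51.75 east, 35.10 north. Direction back to start is (51.75, -35.10): bearing = atan2(51.75, -35.10) mod 360° = 124.14° ≈ 124°.

124°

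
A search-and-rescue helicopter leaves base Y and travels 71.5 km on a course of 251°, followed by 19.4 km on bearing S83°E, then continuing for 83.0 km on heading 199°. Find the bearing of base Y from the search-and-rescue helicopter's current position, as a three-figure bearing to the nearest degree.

Leg 1 (251°, 71.5 km): east 71.5 sin 251° = -67.60, north 71.5 cos 251° = -23.28
Leg 2 (S83°E, 19.4 km): east 19.4 sin 97° = 19.26, north 19.4 cos 97° = -2.36
Leg 3 (199°, 83.0 km): east 83.0 sin 199° = -27.02, north 83.0 cos 199° = -78.48
Net displacement: -75.37 east, -104.12 north. Direction back to start is (75.37, 104.12): bearing = atan2(75.37, 104.12) mod 360° = 35.90° ≈ 036°.

036°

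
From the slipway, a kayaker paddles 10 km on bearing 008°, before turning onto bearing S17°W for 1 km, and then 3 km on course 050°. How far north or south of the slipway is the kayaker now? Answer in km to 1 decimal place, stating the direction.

10.9 km north

Leg 1 (008°, 10 km): east 10 sin 8° = 1.39, north 10 cos 8° = 9.90
Leg 2 (S17°W, 1 km): east 1 sin 197° = -0.29, north 1 cos 197° = -0.96
Leg 3 (050°, 3 km): east 3 sin 50° = 2.30, north 3 cos 50° = 1.93
Net north component: 10.87 km.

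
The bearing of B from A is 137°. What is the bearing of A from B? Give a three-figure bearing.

Back-bearing = 137° + 180° = 317°.

317°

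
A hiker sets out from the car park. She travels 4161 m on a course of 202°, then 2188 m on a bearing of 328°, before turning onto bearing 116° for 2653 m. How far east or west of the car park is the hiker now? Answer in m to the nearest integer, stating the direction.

Leg 1 (202°, 4161 m): east 4161 sin 202° = -1558.74, north 4161 cos 202° = -3858.01
Leg 2 (328°, 2188 m): east 2188 sin 328° = -1159.46, north 2188 cos 328° = 1855.53
Leg 3 (116°, 2653 m): east 2653 sin 116° = 2384.50, north 2653 cos 116° = -1163.00
Net east component: -333.70 m.

334 m west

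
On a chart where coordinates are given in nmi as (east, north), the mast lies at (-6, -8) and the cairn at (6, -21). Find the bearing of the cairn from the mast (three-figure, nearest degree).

Δeast = 6 − -6 = 12.00; Δnorth = -21 − -8 = -13.00.
Bearing = atan2(Δeast, Δnorth) mod 360° = 137.29° ≈ 137°.

137°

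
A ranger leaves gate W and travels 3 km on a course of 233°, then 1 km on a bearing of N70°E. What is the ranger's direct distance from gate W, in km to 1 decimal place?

2.1 km

Leg 1 (233°, 3 km): east 3 sin 233° = -2.40, north 3 cos 233° = -1.81
Leg 2 (N70°E, 1 km): east 1 sin 70° = 0.94, north 1 cos 70° = 0.34
Net: -1.46 east, -1.46 north. Distance = √((-1.46)² + (-1.46)²) = 2.065 km.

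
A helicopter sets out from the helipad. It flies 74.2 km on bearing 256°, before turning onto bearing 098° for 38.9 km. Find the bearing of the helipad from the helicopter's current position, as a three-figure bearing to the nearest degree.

Leg 1 (256°, 74.2 km): east 74.2 sin 256° = -72.00, north 74.2 cos 256° = -17.95
Leg 2 (098°, 38.9 km): east 38.9 sin 98° = 38.52, north 38.9 cos 98° = -5.41
Net displacement: -33.47 east, -23.36 north. Direction back to start is (33.47, 23.36): bearing = atan2(33.47, 23.36) mod 360° = 55.09° ≈ 055°.

055°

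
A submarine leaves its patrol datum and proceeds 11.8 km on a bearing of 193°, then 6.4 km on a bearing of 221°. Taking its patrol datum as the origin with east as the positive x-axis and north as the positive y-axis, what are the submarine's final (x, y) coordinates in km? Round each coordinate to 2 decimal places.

Leg 1 (193°, 11.8 km): east 11.8 sin 193° = -2.65, north 11.8 cos 193° = -11.50
Leg 2 (221°, 6.4 km): east 6.4 sin 221° = -4.20, north 6.4 cos 221° = -4.83
Summing: -6.85 km east, -16.33 km north → (-6.85, -16.33).

(-6.85, -16.33)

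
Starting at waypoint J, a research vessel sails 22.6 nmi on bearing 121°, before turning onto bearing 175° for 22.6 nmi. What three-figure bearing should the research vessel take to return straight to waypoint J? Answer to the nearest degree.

328°

Leg 1 (121°, 22.6 nmi): east 22.6 sin 121° = 19.37, north 22.6 cos 121° = -11.64
Leg 2 (175°, 22.6 nmi): east 22.6 sin 175° = 1.97, north 22.6 cos 175° = -22.51
Net displacement: 21.34 east, -34.15 north. Direction back to start is (-21.34, 34.15): bearing = atan2(-21.34, 34.15) mod 360° = 328.00° ≈ 328°.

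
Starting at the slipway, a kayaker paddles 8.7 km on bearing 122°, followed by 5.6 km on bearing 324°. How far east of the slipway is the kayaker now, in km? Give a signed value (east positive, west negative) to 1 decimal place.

4.1 km

Leg 1 (122°, 8.7 km): east 8.7 sin 122° = 7.38, north 8.7 cos 122° = -4.61
Leg 2 (324°, 5.6 km): east 5.6 sin 324° = -3.29, north 5.6 cos 324° = 4.53
Net east component: 4.09 km.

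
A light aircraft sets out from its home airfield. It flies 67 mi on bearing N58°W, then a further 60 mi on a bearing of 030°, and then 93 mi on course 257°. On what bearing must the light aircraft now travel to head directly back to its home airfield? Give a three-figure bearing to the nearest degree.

120°

Leg 1 (N58°W, 67 mi): east 67 sin 302° = -56.82, north 67 cos 302° = 35.50
Leg 2 (030°, 60 mi): east 60 sin 30° = 30.00, north 60 cos 30° = 51.96
Leg 3 (257°, 93 mi): east 93 sin 257° = -90.62, north 93 cos 257° = -20.92
Net displacement: -117.44 east, 66.55 north. Direction back to start is (117.44, -66.55): bearing = atan2(117.44, -66.55) mod 360° = 119.54° ≈ 120°.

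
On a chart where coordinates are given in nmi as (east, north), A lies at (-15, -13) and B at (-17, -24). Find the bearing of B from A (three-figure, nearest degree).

190°

Δeast = -17 − -15 = -2.00; Δnorth = -24 − -13 = -11.00.
Bearing = atan2(Δeast, Δnorth) mod 360° = 190.30° ≈ 190°.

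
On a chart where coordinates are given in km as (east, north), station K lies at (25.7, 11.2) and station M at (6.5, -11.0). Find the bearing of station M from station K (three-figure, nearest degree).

221°

Δeast = 6.5 − 25.7 = -19.20; Δnorth = -11.0 − 11.2 = -22.20.
Bearing = atan2(Δeast, Δnorth) mod 360° = 220.86° ≈ 221°.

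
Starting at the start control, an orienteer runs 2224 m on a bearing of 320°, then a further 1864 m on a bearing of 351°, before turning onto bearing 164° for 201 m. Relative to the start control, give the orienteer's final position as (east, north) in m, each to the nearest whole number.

(-1666, 3352)

Leg 1 (320°, 2224 m): east 2224 sin 320° = -1429.56, north 2224 cos 320° = 1703.68
Leg 2 (351°, 1864 m): east 1864 sin 351° = -291.59, north 1864 cos 351° = 1841.05
Leg 3 (164°, 201 m): east 201 sin 164° = 55.40, north 201 cos 164° = -193.21
Summing: -1665.75 m east, 3351.52 m north → (-1666, 3352).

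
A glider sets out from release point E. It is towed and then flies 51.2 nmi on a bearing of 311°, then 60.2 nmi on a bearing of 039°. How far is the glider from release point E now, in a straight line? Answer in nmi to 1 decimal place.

Leg 1 (311°, 51.2 nmi): east 51.2 sin 311° = -38.64, north 51.2 cos 311° = 33.59
Leg 2 (039°, 60.2 nmi): east 60.2 sin 39° = 37.89, north 60.2 cos 39° = 46.78
Net: -0.76 east, 80.37 north. Distance = √((-0.76)² + (80.37)²) = 80.378 nmi.

80.4 nmi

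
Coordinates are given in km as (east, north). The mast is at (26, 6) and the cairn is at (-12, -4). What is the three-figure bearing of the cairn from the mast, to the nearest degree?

Δeast = -12 − 26 = -38.00; Δnorth = -4 − 6 = -10.00.
Bearing = atan2(Δeast, Δnorth) mod 360° = 255.26° ≈ 255°.

255°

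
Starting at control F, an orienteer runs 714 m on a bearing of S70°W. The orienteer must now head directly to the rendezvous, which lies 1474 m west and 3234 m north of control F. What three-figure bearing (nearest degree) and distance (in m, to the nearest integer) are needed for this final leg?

347°, 3570 m

Leg 1 (S70°W, 714 m): east 714 sin 250° = -670.94, north 714 cos 250° = -244.20
Current position: (-670.94, -244.20). Target: (-1474, 3234). Remaining: Δeast = -803.06, Δnorth = 3478.20.
Bearing = atan2(-803.06, 3478.20) mod 360° = 347.00°; distance = √((-803.06)² + (3478.20)²) = 3569.705 m.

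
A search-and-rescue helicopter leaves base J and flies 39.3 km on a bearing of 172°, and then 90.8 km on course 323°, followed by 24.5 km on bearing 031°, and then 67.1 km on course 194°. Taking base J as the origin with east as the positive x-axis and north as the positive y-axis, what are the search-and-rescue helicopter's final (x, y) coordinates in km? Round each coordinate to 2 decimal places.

(-52.79, -10.51)

Leg 1 (172°, 39.3 km): east 39.3 sin 172° = 5.47, north 39.3 cos 172° = -38.92
Leg 2 (323°, 90.8 km): east 90.8 sin 323° = -54.64, north 90.8 cos 323° = 72.52
Leg 3 (031°, 24.5 km): east 24.5 sin 31° = 12.62, north 24.5 cos 31° = 21.00
Leg 4 (194°, 67.1 km): east 67.1 sin 194° = -16.23, north 67.1 cos 194° = -65.11
Summing: -52.79 km east, -10.51 km north → (-52.79, -10.51).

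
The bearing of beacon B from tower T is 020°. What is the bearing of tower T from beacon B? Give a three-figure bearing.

200°

Back-bearing = 020° + 180° = 200°.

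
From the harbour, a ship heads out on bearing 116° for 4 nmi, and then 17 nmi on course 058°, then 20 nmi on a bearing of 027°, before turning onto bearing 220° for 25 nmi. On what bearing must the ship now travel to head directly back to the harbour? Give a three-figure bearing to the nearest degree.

242°

Leg 1 (116°, 4 nmi): east 4 sin 116° = 3.60, north 4 cos 116° = -1.75
Leg 2 (058°, 17 nmi): east 17 sin 58° = 14.42, north 17 cos 58° = 9.01
Leg 3 (027°, 20 nmi): east 20 sin 27° = 9.08, north 20 cos 27° = 17.82
Leg 4 (220°, 25 nmi): east 25 sin 220° = -16.07, north 25 cos 220° = -19.15
Net displacement: 11.02 east, 5.92 north. Direction back to start is (-11.02, -5.92): bearing = atan2(-11.02, -5.92) mod 360° = 241.74° ≈ 242°.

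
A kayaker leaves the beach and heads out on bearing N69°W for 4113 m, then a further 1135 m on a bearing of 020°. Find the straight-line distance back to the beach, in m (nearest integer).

Leg 1 (N69°W, 4113 m): east 4113 sin 291° = -3839.82, north 4113 cos 291° = 1473.97
Leg 2 (020°, 1135 m): east 1135 sin 20° = 388.19, north 1135 cos 20° = 1066.55
Net: -3451.62 east, 2540.52 north. Distance = √((-3451.62)² + (2540.52)²) = 4285.783 m.

4286 m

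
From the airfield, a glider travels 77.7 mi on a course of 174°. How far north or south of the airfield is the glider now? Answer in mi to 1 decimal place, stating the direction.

Leg 1 (174°, 77.7 mi): east 77.7 sin 174° = 8.12, north 77.7 cos 174° = -77.27
Net north component: -77.27 mi.

77.3 mi south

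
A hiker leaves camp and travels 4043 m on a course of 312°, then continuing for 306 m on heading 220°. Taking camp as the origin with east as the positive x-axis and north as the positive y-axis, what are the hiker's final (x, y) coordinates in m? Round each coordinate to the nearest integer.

(-3201, 2471)

Leg 1 (312°, 4043 m): east 4043 sin 312° = -3004.53, north 4043 cos 312° = 2705.30
Leg 2 (220°, 306 m): east 306 sin 220° = -196.69, north 306 cos 220° = -234.41
Summing: -3201.23 m east, 2470.89 m north → (-3201, 2471).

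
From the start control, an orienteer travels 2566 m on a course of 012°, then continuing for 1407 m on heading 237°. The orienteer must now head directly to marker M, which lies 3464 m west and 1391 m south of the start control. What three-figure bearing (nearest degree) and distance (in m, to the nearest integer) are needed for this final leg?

222°, 4215 m

Leg 1 (012°, 2566 m): east 2566 sin 12° = 533.50, north 2566 cos 12° = 2509.93
Leg 2 (237°, 1407 m): east 1407 sin 237° = -1180.01, north 1407 cos 237° = -766.31
Current position: (-646.51, 1743.62). Target: (-3464, -1391). Remaining: Δeast = -2817.49, Δnorth = -3134.62.
Bearing = atan2(-2817.49, -3134.62) mod 360° = 221.95°; distance = √((-2817.49)² + (-3134.62)²) = 4214.748 m.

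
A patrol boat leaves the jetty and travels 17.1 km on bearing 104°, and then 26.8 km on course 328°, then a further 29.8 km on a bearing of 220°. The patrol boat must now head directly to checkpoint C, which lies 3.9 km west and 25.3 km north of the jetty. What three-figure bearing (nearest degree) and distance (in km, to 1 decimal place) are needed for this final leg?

Leg 1 (104°, 17.1 km): east 17.1 sin 104° = 16.59, north 17.1 cos 104° = -4.14
Leg 2 (328°, 26.8 km): east 26.8 sin 328° = -14.20, north 26.8 cos 328° = 22.73
Leg 3 (220°, 29.8 km): east 29.8 sin 220° = -19.16, north 29.8 cos 220° = -22.83
Current position: (-16.76, -4.24). Target: (-3.9, 25.3). Remaining: Δeast = 12.86, Δnorth = 29.54.
Bearing = atan2(12.86, 29.54) mod 360° = 23.54°; distance = √((12.86)² + (29.54)²) = 32.217 km.

024°, 32.2 km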